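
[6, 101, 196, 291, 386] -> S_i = 6 + 95*i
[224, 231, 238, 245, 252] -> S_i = 224 + 7*i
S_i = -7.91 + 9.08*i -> [-7.91, 1.17, 10.25, 19.33, 28.41]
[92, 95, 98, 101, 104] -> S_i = 92 + 3*i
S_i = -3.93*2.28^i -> [-3.93, -8.96, -20.43, -46.58, -106.2]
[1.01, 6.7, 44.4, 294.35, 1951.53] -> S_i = 1.01*6.63^i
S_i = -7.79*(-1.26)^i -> [-7.79, 9.82, -12.37, 15.58, -19.63]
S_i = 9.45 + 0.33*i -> [9.45, 9.78, 10.11, 10.44, 10.77]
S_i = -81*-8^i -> [-81, 648, -5184, 41472, -331776]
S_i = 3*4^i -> [3, 12, 48, 192, 768]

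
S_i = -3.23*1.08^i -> [-3.23, -3.49, -3.77, -4.07, -4.39]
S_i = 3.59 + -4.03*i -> [3.59, -0.44, -4.47, -8.5, -12.53]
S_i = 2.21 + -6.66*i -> [2.21, -4.45, -11.11, -17.77, -24.43]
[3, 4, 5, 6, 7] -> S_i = 3 + 1*i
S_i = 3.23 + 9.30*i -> [3.23, 12.53, 21.83, 31.13, 40.43]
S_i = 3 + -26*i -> [3, -23, -49, -75, -101]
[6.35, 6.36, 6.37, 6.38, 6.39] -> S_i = 6.35 + 0.01*i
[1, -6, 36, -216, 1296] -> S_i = 1*-6^i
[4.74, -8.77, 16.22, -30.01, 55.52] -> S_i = 4.74*(-1.85)^i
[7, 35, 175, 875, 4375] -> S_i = 7*5^i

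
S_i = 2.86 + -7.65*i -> [2.86, -4.79, -12.44, -20.09, -27.74]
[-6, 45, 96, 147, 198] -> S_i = -6 + 51*i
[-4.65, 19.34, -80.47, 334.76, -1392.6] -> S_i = -4.65*(-4.16)^i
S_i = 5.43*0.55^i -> [5.43, 2.99, 1.64, 0.9, 0.5]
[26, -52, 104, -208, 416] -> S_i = 26*-2^i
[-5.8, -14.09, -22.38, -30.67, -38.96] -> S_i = -5.80 + -8.29*i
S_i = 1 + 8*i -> [1, 9, 17, 25, 33]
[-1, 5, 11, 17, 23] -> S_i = -1 + 6*i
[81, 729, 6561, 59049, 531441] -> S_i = 81*9^i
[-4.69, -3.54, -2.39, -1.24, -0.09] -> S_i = -4.69 + 1.15*i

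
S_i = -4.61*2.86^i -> [-4.61, -13.18, -37.71, -107.84, -308.44]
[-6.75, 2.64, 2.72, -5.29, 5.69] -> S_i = Random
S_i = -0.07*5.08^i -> [-0.07, -0.36, -1.81, -9.18, -46.62]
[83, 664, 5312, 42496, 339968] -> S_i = 83*8^i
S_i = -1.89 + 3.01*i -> [-1.89, 1.12, 4.13, 7.14, 10.15]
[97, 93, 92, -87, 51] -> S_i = Random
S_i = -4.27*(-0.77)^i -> [-4.27, 3.29, -2.53, 1.95, -1.5]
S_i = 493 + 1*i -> [493, 494, 495, 496, 497]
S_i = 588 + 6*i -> [588, 594, 600, 606, 612]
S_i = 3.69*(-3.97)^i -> [3.69, -14.65, 58.16, -230.89, 916.62]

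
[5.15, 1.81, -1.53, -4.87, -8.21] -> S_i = 5.15 + -3.34*i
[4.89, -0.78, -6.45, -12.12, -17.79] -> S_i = 4.89 + -5.67*i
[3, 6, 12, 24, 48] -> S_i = 3*2^i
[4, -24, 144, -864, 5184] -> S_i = 4*-6^i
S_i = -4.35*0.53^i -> [-4.35, -2.31, -1.22, -0.65, -0.34]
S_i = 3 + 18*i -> [3, 21, 39, 57, 75]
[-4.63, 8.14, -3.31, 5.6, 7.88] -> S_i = Random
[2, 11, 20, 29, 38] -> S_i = 2 + 9*i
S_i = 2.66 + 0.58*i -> [2.66, 3.24, 3.82, 4.4, 4.98]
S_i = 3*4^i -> [3, 12, 48, 192, 768]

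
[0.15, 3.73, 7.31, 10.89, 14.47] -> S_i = 0.15 + 3.58*i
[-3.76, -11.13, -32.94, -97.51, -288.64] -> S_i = -3.76*2.96^i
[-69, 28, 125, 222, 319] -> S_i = -69 + 97*i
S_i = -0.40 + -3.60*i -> [-0.4, -4.0, -7.6, -11.2, -14.8]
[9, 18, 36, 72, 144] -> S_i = 9*2^i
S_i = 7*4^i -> [7, 28, 112, 448, 1792]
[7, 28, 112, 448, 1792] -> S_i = 7*4^i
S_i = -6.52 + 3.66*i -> [-6.52, -2.86, 0.8, 4.46, 8.12]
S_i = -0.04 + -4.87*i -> [-0.04, -4.91, -9.78, -14.65, -19.52]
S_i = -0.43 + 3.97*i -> [-0.43, 3.54, 7.51, 11.48, 15.45]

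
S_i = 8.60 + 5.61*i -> [8.6, 14.21, 19.82, 25.43, 31.04]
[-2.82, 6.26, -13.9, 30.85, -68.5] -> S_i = -2.82*(-2.22)^i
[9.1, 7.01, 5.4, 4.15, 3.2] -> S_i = 9.10*0.77^i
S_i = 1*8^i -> [1, 8, 64, 512, 4096]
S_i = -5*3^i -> [-5, -15, -45, -135, -405]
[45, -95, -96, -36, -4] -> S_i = Random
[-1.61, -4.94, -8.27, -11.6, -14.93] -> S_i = -1.61 + -3.33*i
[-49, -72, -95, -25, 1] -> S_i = Random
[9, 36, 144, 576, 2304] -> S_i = 9*4^i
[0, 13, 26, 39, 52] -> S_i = 0 + 13*i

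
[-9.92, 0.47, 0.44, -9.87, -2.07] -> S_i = Random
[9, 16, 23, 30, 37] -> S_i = 9 + 7*i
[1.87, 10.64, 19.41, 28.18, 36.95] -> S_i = 1.87 + 8.77*i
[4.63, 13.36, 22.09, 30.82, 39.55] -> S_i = 4.63 + 8.73*i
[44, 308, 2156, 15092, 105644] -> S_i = 44*7^i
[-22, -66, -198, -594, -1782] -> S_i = -22*3^i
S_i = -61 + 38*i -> [-61, -23, 15, 53, 91]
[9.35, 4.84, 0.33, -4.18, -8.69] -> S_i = 9.35 + -4.51*i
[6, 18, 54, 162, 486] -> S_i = 6*3^i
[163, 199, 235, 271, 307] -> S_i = 163 + 36*i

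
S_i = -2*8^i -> [-2, -16, -128, -1024, -8192]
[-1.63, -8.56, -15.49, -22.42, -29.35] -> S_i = -1.63 + -6.93*i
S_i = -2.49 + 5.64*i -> [-2.49, 3.15, 8.79, 14.43, 20.07]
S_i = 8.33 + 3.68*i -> [8.33, 12.01, 15.69, 19.37, 23.05]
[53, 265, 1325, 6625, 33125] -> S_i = 53*5^i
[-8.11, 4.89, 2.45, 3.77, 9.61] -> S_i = Random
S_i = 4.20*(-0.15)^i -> [4.2, -0.63, 0.09, -0.01, 0.0]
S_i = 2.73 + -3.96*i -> [2.73, -1.23, -5.19, -9.15, -13.11]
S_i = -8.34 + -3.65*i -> [-8.34, -11.99, -15.64, -19.29, -22.94]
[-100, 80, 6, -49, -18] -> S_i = Random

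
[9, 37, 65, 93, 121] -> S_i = 9 + 28*i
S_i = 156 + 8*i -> [156, 164, 172, 180, 188]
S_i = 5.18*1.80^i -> [5.18, 9.32, 16.78, 30.21, 54.38]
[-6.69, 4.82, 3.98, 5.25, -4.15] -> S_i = Random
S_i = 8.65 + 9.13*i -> [8.65, 17.78, 26.91, 36.04, 45.17]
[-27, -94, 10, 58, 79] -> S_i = Random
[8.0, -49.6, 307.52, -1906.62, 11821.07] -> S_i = 8.00*(-6.20)^i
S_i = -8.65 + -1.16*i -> [-8.65, -9.81, -10.97, -12.13, -13.29]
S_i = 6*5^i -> [6, 30, 150, 750, 3750]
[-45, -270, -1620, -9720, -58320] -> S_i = -45*6^i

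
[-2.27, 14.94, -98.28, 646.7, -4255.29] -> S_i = -2.27*(-6.58)^i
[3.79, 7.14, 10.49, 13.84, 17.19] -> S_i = 3.79 + 3.35*i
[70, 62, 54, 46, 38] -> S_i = 70 + -8*i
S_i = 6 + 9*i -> [6, 15, 24, 33, 42]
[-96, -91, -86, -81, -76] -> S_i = -96 + 5*i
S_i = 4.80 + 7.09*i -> [4.8, 11.89, 18.98, 26.07, 33.16]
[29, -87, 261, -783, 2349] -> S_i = 29*-3^i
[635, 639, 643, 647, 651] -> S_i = 635 + 4*i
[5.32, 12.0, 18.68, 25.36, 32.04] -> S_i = 5.32 + 6.68*i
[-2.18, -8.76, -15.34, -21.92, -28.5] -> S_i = -2.18 + -6.58*i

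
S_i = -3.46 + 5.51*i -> [-3.46, 2.05, 7.56, 13.07, 18.58]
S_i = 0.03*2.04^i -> [0.03, 0.06, 0.12, 0.25, 0.52]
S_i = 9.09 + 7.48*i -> [9.09, 16.57, 24.05, 31.53, 39.01]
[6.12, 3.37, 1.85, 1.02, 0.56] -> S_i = 6.12*0.55^i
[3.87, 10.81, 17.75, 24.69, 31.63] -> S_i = 3.87 + 6.94*i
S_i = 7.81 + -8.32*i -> [7.81, -0.51, -8.83, -17.15, -25.47]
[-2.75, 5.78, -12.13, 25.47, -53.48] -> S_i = -2.75*(-2.10)^i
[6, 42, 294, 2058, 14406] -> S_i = 6*7^i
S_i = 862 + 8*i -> [862, 870, 878, 886, 894]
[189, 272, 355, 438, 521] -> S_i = 189 + 83*i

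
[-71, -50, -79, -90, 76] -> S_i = Random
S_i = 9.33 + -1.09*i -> [9.33, 8.24, 7.15, 6.06, 4.97]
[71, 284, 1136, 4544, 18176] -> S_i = 71*4^i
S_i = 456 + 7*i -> [456, 463, 470, 477, 484]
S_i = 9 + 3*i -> [9, 12, 15, 18, 21]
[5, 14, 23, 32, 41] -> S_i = 5 + 9*i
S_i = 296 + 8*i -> [296, 304, 312, 320, 328]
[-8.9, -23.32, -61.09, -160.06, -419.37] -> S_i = -8.90*2.62^i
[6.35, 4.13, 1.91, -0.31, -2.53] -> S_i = 6.35 + -2.22*i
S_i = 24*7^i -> [24, 168, 1176, 8232, 57624]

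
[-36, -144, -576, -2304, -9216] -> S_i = -36*4^i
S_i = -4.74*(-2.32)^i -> [-4.74, 11.0, -25.51, 59.19, -137.32]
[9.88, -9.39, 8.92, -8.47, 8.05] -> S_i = 9.88*(-0.95)^i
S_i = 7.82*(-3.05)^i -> [7.82, -23.85, 72.75, -221.87, 676.72]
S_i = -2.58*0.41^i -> [-2.58, -1.06, -0.43, -0.18, -0.07]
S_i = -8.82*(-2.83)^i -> [-8.82, 24.96, -70.64, 199.91, -565.74]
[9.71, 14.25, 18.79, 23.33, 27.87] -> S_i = 9.71 + 4.54*i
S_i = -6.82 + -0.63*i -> [-6.82, -7.45, -8.08, -8.71, -9.34]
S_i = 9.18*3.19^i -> [9.18, 29.28, 93.42, 298.0, 950.62]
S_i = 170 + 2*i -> [170, 172, 174, 176, 178]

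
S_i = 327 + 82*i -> [327, 409, 491, 573, 655]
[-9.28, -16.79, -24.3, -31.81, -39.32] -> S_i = -9.28 + -7.51*i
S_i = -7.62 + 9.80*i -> [-7.62, 2.18, 11.98, 21.78, 31.58]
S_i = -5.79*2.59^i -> [-5.79, -15.0, -38.84, -100.6, -260.54]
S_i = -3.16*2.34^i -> [-3.16, -7.39, -17.3, -40.49, -94.74]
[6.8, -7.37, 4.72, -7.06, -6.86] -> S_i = Random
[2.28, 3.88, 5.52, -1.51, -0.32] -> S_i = Random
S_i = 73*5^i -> [73, 365, 1825, 9125, 45625]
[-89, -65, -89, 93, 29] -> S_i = Random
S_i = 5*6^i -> [5, 30, 180, 1080, 6480]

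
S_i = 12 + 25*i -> [12, 37, 62, 87, 112]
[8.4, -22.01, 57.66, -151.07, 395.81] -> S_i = 8.40*(-2.62)^i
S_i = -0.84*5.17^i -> [-0.84, -4.34, -22.45, -116.08, -600.12]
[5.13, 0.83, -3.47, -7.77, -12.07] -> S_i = 5.13 + -4.30*i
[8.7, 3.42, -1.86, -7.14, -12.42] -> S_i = 8.70 + -5.28*i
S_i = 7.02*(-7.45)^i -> [7.02, -52.3, 389.63, -2902.73, 21625.3]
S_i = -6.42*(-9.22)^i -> [-6.42, 59.19, -545.75, 5031.85, -46393.67]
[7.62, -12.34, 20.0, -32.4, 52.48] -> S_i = 7.62*(-1.62)^i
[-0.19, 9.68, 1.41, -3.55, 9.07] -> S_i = Random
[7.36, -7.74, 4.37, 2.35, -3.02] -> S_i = Random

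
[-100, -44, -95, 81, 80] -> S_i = Random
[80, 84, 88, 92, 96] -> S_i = 80 + 4*i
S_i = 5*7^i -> [5, 35, 245, 1715, 12005]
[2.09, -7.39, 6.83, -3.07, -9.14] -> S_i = Random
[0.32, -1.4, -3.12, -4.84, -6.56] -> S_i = 0.32 + -1.72*i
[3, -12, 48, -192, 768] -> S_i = 3*-4^i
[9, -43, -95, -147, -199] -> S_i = 9 + -52*i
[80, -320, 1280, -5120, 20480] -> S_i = 80*-4^i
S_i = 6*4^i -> [6, 24, 96, 384, 1536]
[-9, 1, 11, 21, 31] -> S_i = -9 + 10*i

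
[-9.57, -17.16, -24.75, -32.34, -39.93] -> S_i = -9.57 + -7.59*i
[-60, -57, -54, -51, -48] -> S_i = -60 + 3*i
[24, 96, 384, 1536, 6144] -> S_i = 24*4^i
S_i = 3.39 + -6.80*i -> [3.39, -3.41, -10.21, -17.01, -23.81]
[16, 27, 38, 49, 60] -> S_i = 16 + 11*i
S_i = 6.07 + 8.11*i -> [6.07, 14.18, 22.29, 30.4, 38.51]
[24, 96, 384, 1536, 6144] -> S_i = 24*4^i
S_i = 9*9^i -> [9, 81, 729, 6561, 59049]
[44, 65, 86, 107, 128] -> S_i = 44 + 21*i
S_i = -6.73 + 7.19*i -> [-6.73, 0.46, 7.65, 14.84, 22.03]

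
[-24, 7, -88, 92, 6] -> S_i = Random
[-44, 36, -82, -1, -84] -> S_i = Random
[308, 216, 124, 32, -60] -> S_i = 308 + -92*i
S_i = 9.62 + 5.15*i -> [9.62, 14.77, 19.92, 25.07, 30.22]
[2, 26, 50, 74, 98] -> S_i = 2 + 24*i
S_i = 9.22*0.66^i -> [9.22, 6.09, 4.02, 2.65, 1.75]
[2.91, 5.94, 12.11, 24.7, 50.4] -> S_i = 2.91*2.04^i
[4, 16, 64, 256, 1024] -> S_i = 4*4^i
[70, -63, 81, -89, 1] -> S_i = Random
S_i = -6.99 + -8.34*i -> [-6.99, -15.33, -23.67, -32.01, -40.35]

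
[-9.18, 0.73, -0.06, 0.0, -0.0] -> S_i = -9.18*(-0.08)^i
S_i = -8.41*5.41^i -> [-8.41, -45.5, -246.14, -1331.64, -7204.19]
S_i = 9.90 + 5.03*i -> [9.9, 14.93, 19.96, 24.99, 30.02]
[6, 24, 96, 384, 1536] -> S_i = 6*4^i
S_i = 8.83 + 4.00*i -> [8.83, 12.83, 16.83, 20.83, 24.83]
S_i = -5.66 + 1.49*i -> [-5.66, -4.17, -2.68, -1.19, 0.3]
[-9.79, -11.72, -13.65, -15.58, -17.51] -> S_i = -9.79 + -1.93*i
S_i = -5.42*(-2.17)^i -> [-5.42, 11.76, -25.52, 55.38, -120.18]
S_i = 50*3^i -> [50, 150, 450, 1350, 4050]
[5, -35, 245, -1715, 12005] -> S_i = 5*-7^i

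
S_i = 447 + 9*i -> [447, 456, 465, 474, 483]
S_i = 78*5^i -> [78, 390, 1950, 9750, 48750]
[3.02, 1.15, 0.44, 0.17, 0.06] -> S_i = 3.02*0.38^i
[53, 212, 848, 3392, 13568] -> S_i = 53*4^i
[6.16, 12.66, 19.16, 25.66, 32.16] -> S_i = 6.16 + 6.50*i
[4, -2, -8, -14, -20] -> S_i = 4 + -6*i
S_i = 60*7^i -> [60, 420, 2940, 20580, 144060]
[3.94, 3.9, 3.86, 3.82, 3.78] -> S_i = 3.94*0.99^i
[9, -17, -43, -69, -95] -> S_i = 9 + -26*i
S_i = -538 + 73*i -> [-538, -465, -392, -319, -246]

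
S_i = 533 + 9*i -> [533, 542, 551, 560, 569]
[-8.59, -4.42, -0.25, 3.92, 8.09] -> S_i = -8.59 + 4.17*i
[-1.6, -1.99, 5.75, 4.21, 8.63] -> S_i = Random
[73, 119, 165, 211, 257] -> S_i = 73 + 46*i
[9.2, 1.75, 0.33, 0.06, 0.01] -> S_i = 9.20*0.19^i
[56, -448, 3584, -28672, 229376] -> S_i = 56*-8^i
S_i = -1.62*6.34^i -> [-1.62, -10.27, -65.12, -412.84, -2617.41]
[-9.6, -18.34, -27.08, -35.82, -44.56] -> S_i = -9.60 + -8.74*i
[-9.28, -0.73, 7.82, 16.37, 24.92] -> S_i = -9.28 + 8.55*i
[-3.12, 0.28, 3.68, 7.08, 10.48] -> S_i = -3.12 + 3.40*i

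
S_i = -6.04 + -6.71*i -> [-6.04, -12.75, -19.46, -26.17, -32.88]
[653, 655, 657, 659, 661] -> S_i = 653 + 2*i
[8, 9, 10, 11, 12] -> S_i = 8 + 1*i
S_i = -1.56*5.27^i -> [-1.56, -8.22, -43.33, -228.33, -1203.28]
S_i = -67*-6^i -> [-67, 402, -2412, 14472, -86832]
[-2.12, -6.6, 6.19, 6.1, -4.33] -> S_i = Random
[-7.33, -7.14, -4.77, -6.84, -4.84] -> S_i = Random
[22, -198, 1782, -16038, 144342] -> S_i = 22*-9^i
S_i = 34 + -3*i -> [34, 31, 28, 25, 22]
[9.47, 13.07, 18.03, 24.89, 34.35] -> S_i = 9.47*1.38^i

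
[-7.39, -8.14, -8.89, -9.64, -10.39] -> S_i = -7.39 + -0.75*i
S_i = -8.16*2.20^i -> [-8.16, -17.95, -39.49, -86.89, -191.15]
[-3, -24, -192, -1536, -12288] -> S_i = -3*8^i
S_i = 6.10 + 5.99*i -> [6.1, 12.09, 18.08, 24.07, 30.06]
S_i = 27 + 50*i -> [27, 77, 127, 177, 227]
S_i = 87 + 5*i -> [87, 92, 97, 102, 107]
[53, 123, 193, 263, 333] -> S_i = 53 + 70*i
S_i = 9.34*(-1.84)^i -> [9.34, -17.19, 31.62, -58.18, 107.06]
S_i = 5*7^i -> [5, 35, 245, 1715, 12005]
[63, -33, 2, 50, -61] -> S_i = Random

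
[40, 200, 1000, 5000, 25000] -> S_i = 40*5^i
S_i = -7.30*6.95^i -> [-7.3, -50.74, -352.61, -2450.63, -17031.86]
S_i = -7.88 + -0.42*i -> [-7.88, -8.3, -8.72, -9.14, -9.56]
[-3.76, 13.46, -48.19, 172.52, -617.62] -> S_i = -3.76*(-3.58)^i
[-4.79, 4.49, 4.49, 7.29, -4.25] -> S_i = Random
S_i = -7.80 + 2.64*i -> [-7.8, -5.16, -2.52, 0.12, 2.76]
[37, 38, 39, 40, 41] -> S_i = 37 + 1*i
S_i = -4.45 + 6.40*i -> [-4.45, 1.95, 8.35, 14.75, 21.15]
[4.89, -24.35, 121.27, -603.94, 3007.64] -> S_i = 4.89*(-4.98)^i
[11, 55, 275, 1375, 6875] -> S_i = 11*5^i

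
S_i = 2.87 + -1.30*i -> [2.87, 1.57, 0.27, -1.03, -2.33]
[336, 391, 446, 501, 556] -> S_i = 336 + 55*i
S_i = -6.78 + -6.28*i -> [-6.78, -13.06, -19.34, -25.62, -31.9]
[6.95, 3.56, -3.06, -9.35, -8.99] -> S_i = Random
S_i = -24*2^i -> [-24, -48, -96, -192, -384]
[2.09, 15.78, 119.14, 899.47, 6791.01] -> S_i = 2.09*7.55^i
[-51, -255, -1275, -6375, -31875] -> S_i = -51*5^i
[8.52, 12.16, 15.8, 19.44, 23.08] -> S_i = 8.52 + 3.64*i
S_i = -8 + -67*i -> [-8, -75, -142, -209, -276]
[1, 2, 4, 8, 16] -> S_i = 1*2^i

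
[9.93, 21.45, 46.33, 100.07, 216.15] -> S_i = 9.93*2.16^i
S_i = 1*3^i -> [1, 3, 9, 27, 81]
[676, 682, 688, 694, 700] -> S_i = 676 + 6*i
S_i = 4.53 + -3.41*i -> [4.53, 1.12, -2.29, -5.7, -9.11]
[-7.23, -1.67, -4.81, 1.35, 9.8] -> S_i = Random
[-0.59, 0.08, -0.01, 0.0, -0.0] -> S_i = -0.59*(-0.13)^i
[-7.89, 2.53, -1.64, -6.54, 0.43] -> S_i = Random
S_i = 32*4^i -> [32, 128, 512, 2048, 8192]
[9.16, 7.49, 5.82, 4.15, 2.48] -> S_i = 9.16 + -1.67*i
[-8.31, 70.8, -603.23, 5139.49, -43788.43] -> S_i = -8.31*(-8.52)^i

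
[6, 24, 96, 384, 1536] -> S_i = 6*4^i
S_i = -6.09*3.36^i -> [-6.09, -20.46, -68.75, -231.01, -776.2]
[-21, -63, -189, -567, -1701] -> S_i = -21*3^i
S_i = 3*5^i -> [3, 15, 75, 375, 1875]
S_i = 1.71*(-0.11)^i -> [1.71, -0.19, 0.02, -0.0, 0.0]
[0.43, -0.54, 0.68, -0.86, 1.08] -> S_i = 0.43*(-1.26)^i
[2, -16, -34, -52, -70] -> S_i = 2 + -18*i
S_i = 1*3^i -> [1, 3, 9, 27, 81]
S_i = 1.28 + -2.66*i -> [1.28, -1.38, -4.04, -6.7, -9.36]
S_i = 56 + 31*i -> [56, 87, 118, 149, 180]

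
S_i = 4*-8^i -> [4, -32, 256, -2048, 16384]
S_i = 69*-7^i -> [69, -483, 3381, -23667, 165669]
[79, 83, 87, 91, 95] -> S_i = 79 + 4*i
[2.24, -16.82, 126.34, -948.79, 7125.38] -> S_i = 2.24*(-7.51)^i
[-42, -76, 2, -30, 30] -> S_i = Random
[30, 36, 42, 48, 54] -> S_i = 30 + 6*i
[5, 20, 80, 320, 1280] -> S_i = 5*4^i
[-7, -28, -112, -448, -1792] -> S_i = -7*4^i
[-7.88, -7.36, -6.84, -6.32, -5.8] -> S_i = -7.88 + 0.52*i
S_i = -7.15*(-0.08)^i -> [-7.15, 0.57, -0.05, 0.0, -0.0]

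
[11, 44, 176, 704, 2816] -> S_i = 11*4^i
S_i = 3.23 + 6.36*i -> [3.23, 9.59, 15.95, 22.31, 28.67]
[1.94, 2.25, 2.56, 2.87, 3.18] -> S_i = 1.94 + 0.31*i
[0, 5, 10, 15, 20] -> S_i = 0 + 5*i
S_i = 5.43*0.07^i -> [5.43, 0.38, 0.03, 0.0, 0.0]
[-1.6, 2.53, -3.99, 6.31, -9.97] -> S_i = -1.60*(-1.58)^i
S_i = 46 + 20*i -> [46, 66, 86, 106, 126]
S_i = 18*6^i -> [18, 108, 648, 3888, 23328]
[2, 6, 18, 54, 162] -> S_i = 2*3^i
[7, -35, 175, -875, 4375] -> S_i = 7*-5^i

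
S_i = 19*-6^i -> [19, -114, 684, -4104, 24624]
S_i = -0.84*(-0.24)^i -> [-0.84, 0.2, -0.05, 0.01, -0.0]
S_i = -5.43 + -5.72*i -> [-5.43, -11.15, -16.87, -22.59, -28.31]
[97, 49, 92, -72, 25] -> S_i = Random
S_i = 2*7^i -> [2, 14, 98, 686, 4802]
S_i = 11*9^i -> [11, 99, 891, 8019, 72171]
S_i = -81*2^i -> [-81, -162, -324, -648, -1296]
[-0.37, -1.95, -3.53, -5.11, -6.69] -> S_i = -0.37 + -1.58*i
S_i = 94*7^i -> [94, 658, 4606, 32242, 225694]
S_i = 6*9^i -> [6, 54, 486, 4374, 39366]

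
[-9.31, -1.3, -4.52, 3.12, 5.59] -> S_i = Random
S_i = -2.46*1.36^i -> [-2.46, -3.35, -4.55, -6.19, -8.42]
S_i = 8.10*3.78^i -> [8.1, 30.62, 115.74, 437.48, 1653.68]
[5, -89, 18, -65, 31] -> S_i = Random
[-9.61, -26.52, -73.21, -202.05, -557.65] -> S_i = -9.61*2.76^i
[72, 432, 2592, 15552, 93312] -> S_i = 72*6^i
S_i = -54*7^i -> [-54, -378, -2646, -18522, -129654]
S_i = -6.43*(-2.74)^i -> [-6.43, 17.62, -48.27, 132.27, -362.42]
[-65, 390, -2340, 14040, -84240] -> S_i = -65*-6^i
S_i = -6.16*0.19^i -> [-6.16, -1.17, -0.22, -0.04, -0.01]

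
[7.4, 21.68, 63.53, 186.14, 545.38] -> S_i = 7.40*2.93^i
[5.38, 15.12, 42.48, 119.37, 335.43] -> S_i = 5.38*2.81^i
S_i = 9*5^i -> [9, 45, 225, 1125, 5625]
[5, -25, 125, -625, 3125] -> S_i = 5*-5^i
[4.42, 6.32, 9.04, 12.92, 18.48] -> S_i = 4.42*1.43^i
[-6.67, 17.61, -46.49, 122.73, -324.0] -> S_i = -6.67*(-2.64)^i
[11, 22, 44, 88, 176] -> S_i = 11*2^i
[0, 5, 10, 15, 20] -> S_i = 0 + 5*i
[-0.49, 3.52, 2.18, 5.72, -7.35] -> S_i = Random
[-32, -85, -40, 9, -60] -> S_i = Random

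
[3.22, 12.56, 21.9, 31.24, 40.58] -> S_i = 3.22 + 9.34*i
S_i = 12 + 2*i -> [12, 14, 16, 18, 20]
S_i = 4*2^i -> [4, 8, 16, 32, 64]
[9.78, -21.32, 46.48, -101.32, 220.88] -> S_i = 9.78*(-2.18)^i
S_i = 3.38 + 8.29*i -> [3.38, 11.67, 19.96, 28.25, 36.54]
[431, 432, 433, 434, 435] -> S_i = 431 + 1*i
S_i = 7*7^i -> [7, 49, 343, 2401, 16807]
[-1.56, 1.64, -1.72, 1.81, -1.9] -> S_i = -1.56*(-1.05)^i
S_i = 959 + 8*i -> [959, 967, 975, 983, 991]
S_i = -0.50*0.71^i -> [-0.5, -0.36, -0.25, -0.18, -0.13]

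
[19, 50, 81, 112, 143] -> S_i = 19 + 31*i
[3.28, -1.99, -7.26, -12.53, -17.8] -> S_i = 3.28 + -5.27*i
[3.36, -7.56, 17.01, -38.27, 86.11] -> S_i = 3.36*(-2.25)^i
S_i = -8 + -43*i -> [-8, -51, -94, -137, -180]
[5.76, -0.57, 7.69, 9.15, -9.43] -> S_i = Random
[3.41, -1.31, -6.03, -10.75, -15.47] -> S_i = 3.41 + -4.72*i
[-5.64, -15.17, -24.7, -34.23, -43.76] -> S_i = -5.64 + -9.53*i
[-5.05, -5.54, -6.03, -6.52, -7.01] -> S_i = -5.05 + -0.49*i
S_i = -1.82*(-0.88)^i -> [-1.82, 1.6, -1.41, 1.24, -1.09]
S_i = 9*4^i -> [9, 36, 144, 576, 2304]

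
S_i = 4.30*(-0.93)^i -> [4.3, -4.0, 3.72, -3.46, 3.22]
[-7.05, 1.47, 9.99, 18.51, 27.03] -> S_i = -7.05 + 8.52*i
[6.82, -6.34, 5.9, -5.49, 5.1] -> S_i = 6.82*(-0.93)^i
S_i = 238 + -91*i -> [238, 147, 56, -35, -126]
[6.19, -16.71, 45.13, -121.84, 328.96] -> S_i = 6.19*(-2.70)^i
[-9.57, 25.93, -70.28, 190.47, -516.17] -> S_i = -9.57*(-2.71)^i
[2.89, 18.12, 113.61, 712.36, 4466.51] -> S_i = 2.89*6.27^i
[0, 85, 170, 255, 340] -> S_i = 0 + 85*i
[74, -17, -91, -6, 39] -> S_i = Random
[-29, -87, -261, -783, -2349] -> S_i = -29*3^i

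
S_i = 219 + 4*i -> [219, 223, 227, 231, 235]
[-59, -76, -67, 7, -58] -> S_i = Random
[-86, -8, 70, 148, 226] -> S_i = -86 + 78*i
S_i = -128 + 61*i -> [-128, -67, -6, 55, 116]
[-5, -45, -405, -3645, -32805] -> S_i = -5*9^i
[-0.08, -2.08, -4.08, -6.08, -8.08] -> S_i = -0.08 + -2.00*i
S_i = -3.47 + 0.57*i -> [-3.47, -2.9, -2.33, -1.76, -1.19]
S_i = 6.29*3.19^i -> [6.29, 20.07, 64.01, 204.18, 651.35]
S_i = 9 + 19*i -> [9, 28, 47, 66, 85]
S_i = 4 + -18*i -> [4, -14, -32, -50, -68]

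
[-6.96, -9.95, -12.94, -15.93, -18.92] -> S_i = -6.96 + -2.99*i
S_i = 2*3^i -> [2, 6, 18, 54, 162]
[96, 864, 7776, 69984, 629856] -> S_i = 96*9^i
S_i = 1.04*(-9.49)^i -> [1.04, -9.87, 93.66, -888.86, 8435.25]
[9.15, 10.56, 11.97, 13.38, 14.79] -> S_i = 9.15 + 1.41*i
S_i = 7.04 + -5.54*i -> [7.04, 1.5, -4.04, -9.58, -15.12]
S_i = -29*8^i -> [-29, -232, -1856, -14848, -118784]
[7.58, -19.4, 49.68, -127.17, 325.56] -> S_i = 7.58*(-2.56)^i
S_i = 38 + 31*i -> [38, 69, 100, 131, 162]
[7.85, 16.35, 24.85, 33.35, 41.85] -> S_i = 7.85 + 8.50*i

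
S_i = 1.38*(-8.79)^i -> [1.38, -12.13, 106.62, -937.23, 8238.24]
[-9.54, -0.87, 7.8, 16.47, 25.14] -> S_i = -9.54 + 8.67*i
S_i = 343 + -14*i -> [343, 329, 315, 301, 287]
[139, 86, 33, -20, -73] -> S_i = 139 + -53*i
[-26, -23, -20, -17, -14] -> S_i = -26 + 3*i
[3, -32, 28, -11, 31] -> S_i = Random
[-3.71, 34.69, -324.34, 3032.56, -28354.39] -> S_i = -3.71*(-9.35)^i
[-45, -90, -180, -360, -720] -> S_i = -45*2^i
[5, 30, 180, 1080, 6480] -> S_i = 5*6^i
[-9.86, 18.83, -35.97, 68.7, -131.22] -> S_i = -9.86*(-1.91)^i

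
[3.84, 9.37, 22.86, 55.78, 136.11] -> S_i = 3.84*2.44^i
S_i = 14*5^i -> [14, 70, 350, 1750, 8750]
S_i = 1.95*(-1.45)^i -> [1.95, -2.83, 4.1, -5.94, 8.62]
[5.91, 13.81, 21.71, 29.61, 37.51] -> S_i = 5.91 + 7.90*i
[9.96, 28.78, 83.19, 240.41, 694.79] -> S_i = 9.96*2.89^i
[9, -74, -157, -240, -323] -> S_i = 9 + -83*i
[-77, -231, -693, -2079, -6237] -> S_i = -77*3^i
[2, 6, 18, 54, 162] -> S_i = 2*3^i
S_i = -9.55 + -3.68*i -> [-9.55, -13.23, -16.91, -20.59, -24.27]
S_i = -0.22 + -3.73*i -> [-0.22, -3.95, -7.68, -11.41, -15.14]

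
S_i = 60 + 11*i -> [60, 71, 82, 93, 104]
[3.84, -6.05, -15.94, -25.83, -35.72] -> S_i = 3.84 + -9.89*i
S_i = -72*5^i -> [-72, -360, -1800, -9000, -45000]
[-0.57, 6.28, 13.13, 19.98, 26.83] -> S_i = -0.57 + 6.85*i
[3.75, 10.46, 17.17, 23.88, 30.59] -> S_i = 3.75 + 6.71*i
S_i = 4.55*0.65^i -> [4.55, 2.96, 1.92, 1.25, 0.81]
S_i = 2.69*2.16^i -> [2.69, 5.81, 12.55, 27.11, 58.56]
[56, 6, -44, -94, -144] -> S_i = 56 + -50*i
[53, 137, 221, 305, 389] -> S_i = 53 + 84*i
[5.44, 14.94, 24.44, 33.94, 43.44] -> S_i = 5.44 + 9.50*i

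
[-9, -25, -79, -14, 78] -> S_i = Random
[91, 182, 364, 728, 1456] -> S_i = 91*2^i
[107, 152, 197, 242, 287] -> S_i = 107 + 45*i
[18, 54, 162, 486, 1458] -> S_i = 18*3^i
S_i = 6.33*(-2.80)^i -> [6.33, -17.72, 49.63, -138.96, 389.08]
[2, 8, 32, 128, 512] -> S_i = 2*4^i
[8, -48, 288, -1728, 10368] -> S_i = 8*-6^i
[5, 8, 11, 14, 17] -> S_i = 5 + 3*i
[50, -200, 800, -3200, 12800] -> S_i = 50*-4^i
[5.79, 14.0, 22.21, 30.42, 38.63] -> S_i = 5.79 + 8.21*i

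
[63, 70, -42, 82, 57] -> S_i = Random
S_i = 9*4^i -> [9, 36, 144, 576, 2304]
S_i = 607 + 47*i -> [607, 654, 701, 748, 795]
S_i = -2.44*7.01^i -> [-2.44, -17.1, -119.9, -840.51, -5891.99]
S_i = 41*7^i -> [41, 287, 2009, 14063, 98441]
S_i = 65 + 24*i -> [65, 89, 113, 137, 161]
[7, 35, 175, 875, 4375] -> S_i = 7*5^i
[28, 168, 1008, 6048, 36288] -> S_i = 28*6^i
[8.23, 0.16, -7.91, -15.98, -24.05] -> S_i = 8.23 + -8.07*i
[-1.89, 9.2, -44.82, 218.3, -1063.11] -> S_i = -1.89*(-4.87)^i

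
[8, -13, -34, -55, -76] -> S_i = 8 + -21*i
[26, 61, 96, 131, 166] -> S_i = 26 + 35*i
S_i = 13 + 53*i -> [13, 66, 119, 172, 225]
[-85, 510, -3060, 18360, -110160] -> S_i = -85*-6^i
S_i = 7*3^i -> [7, 21, 63, 189, 567]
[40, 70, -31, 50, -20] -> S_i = Random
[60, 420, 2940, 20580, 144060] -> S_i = 60*7^i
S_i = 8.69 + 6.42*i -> [8.69, 15.11, 21.53, 27.95, 34.37]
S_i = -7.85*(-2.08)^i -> [-7.85, 16.33, -33.96, 70.64, -146.93]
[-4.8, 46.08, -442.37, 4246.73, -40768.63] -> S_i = -4.80*(-9.60)^i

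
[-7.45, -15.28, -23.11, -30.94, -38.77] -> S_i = -7.45 + -7.83*i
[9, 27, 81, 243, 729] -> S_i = 9*3^i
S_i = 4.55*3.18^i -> [4.55, 14.47, 46.01, 146.32, 465.29]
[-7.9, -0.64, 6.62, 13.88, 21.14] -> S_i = -7.90 + 7.26*i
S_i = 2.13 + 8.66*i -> [2.13, 10.79, 19.45, 28.11, 36.77]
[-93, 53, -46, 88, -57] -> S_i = Random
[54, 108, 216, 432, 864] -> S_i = 54*2^i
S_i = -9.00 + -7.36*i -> [-9.0, -16.36, -23.72, -31.08, -38.44]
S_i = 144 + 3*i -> [144, 147, 150, 153, 156]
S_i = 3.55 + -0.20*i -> [3.55, 3.35, 3.15, 2.95, 2.75]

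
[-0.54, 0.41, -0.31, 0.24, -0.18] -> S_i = -0.54*(-0.76)^i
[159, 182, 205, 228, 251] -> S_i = 159 + 23*i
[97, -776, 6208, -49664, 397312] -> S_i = 97*-8^i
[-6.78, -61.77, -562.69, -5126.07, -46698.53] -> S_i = -6.78*9.11^i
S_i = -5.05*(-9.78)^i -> [-5.05, 49.39, -483.02, 4723.98, -46200.51]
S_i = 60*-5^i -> [60, -300, 1500, -7500, 37500]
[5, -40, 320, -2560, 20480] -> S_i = 5*-8^i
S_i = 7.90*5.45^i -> [7.9, 43.06, 234.65, 1278.84, 6969.68]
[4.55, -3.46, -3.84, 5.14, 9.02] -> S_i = Random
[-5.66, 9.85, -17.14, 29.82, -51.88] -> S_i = -5.66*(-1.74)^i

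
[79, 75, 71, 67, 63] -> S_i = 79 + -4*i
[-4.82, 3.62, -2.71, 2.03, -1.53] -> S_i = -4.82*(-0.75)^i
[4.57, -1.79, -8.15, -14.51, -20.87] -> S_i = 4.57 + -6.36*i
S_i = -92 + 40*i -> [-92, -52, -12, 28, 68]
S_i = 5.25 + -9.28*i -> [5.25, -4.03, -13.31, -22.59, -31.87]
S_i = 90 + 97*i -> [90, 187, 284, 381, 478]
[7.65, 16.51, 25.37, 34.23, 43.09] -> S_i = 7.65 + 8.86*i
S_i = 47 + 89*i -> [47, 136, 225, 314, 403]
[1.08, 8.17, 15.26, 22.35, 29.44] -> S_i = 1.08 + 7.09*i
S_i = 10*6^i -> [10, 60, 360, 2160, 12960]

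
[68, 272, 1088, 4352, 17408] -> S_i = 68*4^i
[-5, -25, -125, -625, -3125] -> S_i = -5*5^i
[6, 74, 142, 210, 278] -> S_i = 6 + 68*i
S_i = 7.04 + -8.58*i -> [7.04, -1.54, -10.12, -18.7, -27.28]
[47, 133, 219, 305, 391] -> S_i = 47 + 86*i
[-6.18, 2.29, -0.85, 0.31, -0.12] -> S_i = -6.18*(-0.37)^i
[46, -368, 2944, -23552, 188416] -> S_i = 46*-8^i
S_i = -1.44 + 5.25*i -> [-1.44, 3.81, 9.06, 14.31, 19.56]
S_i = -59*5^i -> [-59, -295, -1475, -7375, -36875]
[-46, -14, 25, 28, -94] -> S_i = Random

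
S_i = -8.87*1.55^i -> [-8.87, -13.75, -21.31, -33.03, -51.2]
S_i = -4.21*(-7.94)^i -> [-4.21, 33.43, -265.41, 2107.38, -16732.63]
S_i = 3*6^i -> [3, 18, 108, 648, 3888]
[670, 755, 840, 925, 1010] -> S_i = 670 + 85*i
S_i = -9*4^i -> [-9, -36, -144, -576, -2304]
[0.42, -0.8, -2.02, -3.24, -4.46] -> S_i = 0.42 + -1.22*i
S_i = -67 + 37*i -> [-67, -30, 7, 44, 81]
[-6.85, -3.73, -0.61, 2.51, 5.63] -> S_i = -6.85 + 3.12*i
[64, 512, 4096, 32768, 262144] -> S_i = 64*8^i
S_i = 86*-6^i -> [86, -516, 3096, -18576, 111456]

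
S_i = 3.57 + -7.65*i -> [3.57, -4.08, -11.73, -19.38, -27.03]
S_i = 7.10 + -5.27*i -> [7.1, 1.83, -3.44, -8.71, -13.98]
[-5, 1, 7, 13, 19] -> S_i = -5 + 6*i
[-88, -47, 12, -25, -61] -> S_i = Random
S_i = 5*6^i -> [5, 30, 180, 1080, 6480]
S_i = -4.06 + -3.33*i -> [-4.06, -7.39, -10.72, -14.05, -17.38]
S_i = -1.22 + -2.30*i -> [-1.22, -3.52, -5.82, -8.12, -10.42]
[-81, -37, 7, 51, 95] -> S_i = -81 + 44*i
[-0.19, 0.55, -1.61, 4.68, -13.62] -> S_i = -0.19*(-2.91)^i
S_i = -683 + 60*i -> [-683, -623, -563, -503, -443]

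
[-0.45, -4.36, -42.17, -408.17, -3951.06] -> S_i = -0.45*9.68^i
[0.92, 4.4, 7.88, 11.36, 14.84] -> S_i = 0.92 + 3.48*i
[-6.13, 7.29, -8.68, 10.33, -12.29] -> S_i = -6.13*(-1.19)^i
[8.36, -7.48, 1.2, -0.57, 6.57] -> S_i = Random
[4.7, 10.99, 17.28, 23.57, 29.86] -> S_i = 4.70 + 6.29*i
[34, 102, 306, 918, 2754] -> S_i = 34*3^i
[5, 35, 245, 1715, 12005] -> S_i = 5*7^i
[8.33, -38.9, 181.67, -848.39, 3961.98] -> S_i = 8.33*(-4.67)^i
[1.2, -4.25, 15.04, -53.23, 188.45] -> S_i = 1.20*(-3.54)^i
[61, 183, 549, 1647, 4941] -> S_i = 61*3^i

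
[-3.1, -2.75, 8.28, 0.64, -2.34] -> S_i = Random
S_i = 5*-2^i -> [5, -10, 20, -40, 80]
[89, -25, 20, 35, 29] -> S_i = Random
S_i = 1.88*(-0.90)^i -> [1.88, -1.69, 1.52, -1.37, 1.23]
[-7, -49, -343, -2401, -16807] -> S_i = -7*7^i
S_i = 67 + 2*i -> [67, 69, 71, 73, 75]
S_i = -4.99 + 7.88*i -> [-4.99, 2.89, 10.77, 18.65, 26.53]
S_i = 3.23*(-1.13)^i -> [3.23, -3.65, 4.12, -4.66, 5.27]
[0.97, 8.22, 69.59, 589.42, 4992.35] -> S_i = 0.97*8.47^i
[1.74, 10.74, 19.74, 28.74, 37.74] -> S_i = 1.74 + 9.00*i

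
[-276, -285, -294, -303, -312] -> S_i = -276 + -9*i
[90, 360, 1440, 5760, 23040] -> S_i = 90*4^i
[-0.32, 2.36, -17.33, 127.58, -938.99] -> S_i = -0.32*(-7.36)^i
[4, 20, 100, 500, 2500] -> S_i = 4*5^i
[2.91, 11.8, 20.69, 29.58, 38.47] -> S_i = 2.91 + 8.89*i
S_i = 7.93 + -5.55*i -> [7.93, 2.38, -3.17, -8.72, -14.27]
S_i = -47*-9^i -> [-47, 423, -3807, 34263, -308367]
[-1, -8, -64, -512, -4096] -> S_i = -1*8^i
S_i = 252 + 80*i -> [252, 332, 412, 492, 572]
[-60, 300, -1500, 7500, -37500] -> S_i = -60*-5^i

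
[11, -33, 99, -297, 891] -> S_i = 11*-3^i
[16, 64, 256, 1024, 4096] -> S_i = 16*4^i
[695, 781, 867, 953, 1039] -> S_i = 695 + 86*i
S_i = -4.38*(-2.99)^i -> [-4.38, 13.1, -39.16, 117.08, -350.07]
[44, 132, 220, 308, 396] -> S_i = 44 + 88*i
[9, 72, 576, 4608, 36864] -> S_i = 9*8^i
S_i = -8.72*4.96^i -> [-8.72, -43.25, -214.53, -1064.05, -5277.68]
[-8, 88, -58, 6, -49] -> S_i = Random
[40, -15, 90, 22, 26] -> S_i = Random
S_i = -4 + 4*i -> [-4, 0, 4, 8, 12]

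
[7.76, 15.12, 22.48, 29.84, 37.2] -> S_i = 7.76 + 7.36*i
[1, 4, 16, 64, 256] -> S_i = 1*4^i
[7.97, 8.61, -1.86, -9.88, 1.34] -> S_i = Random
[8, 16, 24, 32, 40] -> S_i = 8 + 8*i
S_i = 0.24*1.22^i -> [0.24, 0.29, 0.36, 0.44, 0.53]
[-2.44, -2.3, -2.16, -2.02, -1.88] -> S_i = -2.44 + 0.14*i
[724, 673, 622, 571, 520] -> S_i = 724 + -51*i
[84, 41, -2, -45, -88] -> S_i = 84 + -43*i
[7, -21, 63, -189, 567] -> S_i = 7*-3^i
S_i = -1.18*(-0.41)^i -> [-1.18, 0.48, -0.2, 0.08, -0.03]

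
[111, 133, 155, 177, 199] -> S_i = 111 + 22*i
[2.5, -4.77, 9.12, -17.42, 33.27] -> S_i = 2.50*(-1.91)^i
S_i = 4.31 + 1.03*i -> [4.31, 5.34, 6.37, 7.4, 8.43]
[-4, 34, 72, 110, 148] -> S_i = -4 + 38*i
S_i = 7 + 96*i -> [7, 103, 199, 295, 391]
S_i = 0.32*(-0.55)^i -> [0.32, -0.18, 0.1, -0.05, 0.03]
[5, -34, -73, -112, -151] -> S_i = 5 + -39*i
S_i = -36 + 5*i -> [-36, -31, -26, -21, -16]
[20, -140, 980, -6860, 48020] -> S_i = 20*-7^i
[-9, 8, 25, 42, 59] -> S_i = -9 + 17*i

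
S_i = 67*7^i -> [67, 469, 3283, 22981, 160867]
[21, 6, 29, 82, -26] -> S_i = Random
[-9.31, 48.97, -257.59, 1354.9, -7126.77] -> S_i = -9.31*(-5.26)^i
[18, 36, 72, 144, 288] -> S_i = 18*2^i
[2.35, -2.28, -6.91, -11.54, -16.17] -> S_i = 2.35 + -4.63*i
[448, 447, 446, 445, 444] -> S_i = 448 + -1*i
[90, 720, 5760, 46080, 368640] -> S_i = 90*8^i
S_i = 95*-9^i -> [95, -855, 7695, -69255, 623295]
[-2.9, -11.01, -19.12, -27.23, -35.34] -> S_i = -2.90 + -8.11*i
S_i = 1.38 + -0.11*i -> [1.38, 1.27, 1.16, 1.05, 0.94]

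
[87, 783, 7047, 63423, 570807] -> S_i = 87*9^i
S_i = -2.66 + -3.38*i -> [-2.66, -6.04, -9.42, -12.8, -16.18]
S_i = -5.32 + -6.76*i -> [-5.32, -12.08, -18.84, -25.6, -32.36]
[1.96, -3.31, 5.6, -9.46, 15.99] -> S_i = 1.96*(-1.69)^i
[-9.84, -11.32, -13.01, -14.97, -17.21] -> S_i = -9.84*1.15^i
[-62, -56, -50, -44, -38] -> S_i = -62 + 6*i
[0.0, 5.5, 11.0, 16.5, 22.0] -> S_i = 0.00 + 5.50*i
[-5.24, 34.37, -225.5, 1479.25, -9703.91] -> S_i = -5.24*(-6.56)^i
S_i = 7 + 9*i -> [7, 16, 25, 34, 43]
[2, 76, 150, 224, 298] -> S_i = 2 + 74*i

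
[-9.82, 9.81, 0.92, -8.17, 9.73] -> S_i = Random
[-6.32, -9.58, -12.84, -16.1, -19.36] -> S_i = -6.32 + -3.26*i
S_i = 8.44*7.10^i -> [8.44, 59.92, 425.46, 3020.77, 21447.46]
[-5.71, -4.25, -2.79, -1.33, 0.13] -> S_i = -5.71 + 1.46*i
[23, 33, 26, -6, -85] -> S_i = Random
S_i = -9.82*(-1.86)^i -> [-9.82, 18.27, -33.97, 63.19, -117.53]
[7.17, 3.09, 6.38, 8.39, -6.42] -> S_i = Random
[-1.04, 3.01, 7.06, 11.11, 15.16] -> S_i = -1.04 + 4.05*i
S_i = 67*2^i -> [67, 134, 268, 536, 1072]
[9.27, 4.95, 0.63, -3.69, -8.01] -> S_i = 9.27 + -4.32*i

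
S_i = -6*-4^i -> [-6, 24, -96, 384, -1536]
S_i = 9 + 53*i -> [9, 62, 115, 168, 221]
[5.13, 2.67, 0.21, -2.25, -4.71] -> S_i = 5.13 + -2.46*i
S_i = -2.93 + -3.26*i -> [-2.93, -6.19, -9.45, -12.71, -15.97]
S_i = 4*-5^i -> [4, -20, 100, -500, 2500]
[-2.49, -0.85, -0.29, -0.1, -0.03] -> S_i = -2.49*0.34^i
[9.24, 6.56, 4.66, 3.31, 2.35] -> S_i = 9.24*0.71^i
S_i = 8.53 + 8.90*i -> [8.53, 17.43, 26.33, 35.23, 44.13]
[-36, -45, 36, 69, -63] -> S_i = Random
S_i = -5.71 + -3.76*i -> [-5.71, -9.47, -13.23, -16.99, -20.75]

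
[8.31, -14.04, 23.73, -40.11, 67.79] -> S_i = 8.31*(-1.69)^i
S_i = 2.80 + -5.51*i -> [2.8, -2.71, -8.22, -13.73, -19.24]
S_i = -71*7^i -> [-71, -497, -3479, -24353, -170471]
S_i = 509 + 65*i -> [509, 574, 639, 704, 769]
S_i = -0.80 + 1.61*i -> [-0.8, 0.81, 2.42, 4.03, 5.64]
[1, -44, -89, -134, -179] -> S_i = 1 + -45*i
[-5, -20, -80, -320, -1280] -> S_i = -5*4^i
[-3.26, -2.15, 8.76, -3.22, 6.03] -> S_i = Random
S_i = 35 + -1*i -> [35, 34, 33, 32, 31]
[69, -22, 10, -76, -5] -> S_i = Random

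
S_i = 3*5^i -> [3, 15, 75, 375, 1875]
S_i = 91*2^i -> [91, 182, 364, 728, 1456]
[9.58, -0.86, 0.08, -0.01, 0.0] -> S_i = 9.58*(-0.09)^i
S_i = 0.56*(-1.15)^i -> [0.56, -0.64, 0.74, -0.85, 0.98]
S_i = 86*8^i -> [86, 688, 5504, 44032, 352256]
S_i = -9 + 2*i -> [-9, -7, -5, -3, -1]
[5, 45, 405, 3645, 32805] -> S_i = 5*9^i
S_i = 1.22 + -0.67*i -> [1.22, 0.55, -0.12, -0.79, -1.46]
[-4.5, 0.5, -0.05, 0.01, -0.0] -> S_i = -4.50*(-0.11)^i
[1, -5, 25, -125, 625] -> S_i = 1*-5^i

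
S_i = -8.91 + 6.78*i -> [-8.91, -2.13, 4.65, 11.43, 18.21]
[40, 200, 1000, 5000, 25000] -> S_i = 40*5^i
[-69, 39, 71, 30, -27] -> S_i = Random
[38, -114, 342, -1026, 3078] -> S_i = 38*-3^i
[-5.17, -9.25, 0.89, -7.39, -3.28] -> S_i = Random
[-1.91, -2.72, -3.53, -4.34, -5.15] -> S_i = -1.91 + -0.81*i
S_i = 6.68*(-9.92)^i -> [6.68, -66.27, 657.35, -6520.96, 64687.91]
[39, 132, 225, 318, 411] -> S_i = 39 + 93*i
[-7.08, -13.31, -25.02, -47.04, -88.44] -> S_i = -7.08*1.88^i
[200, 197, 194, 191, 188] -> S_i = 200 + -3*i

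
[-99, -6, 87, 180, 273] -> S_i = -99 + 93*i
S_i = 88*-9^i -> [88, -792, 7128, -64152, 577368]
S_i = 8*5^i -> [8, 40, 200, 1000, 5000]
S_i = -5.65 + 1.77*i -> [-5.65, -3.88, -2.11, -0.34, 1.43]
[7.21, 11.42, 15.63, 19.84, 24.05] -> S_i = 7.21 + 4.21*i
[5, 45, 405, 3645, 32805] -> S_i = 5*9^i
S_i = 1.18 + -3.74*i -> [1.18, -2.56, -6.3, -10.04, -13.78]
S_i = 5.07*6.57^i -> [5.07, 33.31, 218.85, 1437.82, 9446.47]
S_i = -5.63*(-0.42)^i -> [-5.63, 2.36, -0.99, 0.42, -0.18]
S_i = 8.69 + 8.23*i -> [8.69, 16.92, 25.15, 33.38, 41.61]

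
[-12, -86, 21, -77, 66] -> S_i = Random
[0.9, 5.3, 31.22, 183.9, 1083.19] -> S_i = 0.90*5.89^i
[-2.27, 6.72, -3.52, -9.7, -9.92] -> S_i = Random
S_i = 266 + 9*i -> [266, 275, 284, 293, 302]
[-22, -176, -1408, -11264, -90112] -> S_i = -22*8^i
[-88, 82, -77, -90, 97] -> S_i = Random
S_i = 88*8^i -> [88, 704, 5632, 45056, 360448]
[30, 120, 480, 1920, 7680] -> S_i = 30*4^i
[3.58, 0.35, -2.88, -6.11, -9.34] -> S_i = 3.58 + -3.23*i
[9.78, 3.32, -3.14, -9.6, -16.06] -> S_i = 9.78 + -6.46*i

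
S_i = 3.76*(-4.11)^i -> [3.76, -15.45, 63.51, -261.04, 1072.89]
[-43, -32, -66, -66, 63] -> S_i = Random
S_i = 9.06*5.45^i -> [9.06, 49.38, 269.1, 1466.62, 7993.08]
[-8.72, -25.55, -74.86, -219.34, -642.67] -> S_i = -8.72*2.93^i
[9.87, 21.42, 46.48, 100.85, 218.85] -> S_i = 9.87*2.17^i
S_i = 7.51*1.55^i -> [7.51, 11.64, 18.04, 27.97, 43.35]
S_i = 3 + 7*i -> [3, 10, 17, 24, 31]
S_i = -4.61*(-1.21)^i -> [-4.61, 5.58, -6.75, 8.17, -9.88]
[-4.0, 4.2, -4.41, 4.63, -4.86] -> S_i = -4.00*(-1.05)^i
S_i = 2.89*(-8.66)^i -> [2.89, -25.03, 216.74, -1876.94, 16254.34]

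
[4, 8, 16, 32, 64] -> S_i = 4*2^i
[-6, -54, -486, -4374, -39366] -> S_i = -6*9^i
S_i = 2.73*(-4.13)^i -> [2.73, -11.27, 46.57, -192.31, 794.26]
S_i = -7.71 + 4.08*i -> [-7.71, -3.63, 0.45, 4.53, 8.61]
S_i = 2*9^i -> [2, 18, 162, 1458, 13122]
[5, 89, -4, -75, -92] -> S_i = Random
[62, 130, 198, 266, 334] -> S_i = 62 + 68*i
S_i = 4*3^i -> [4, 12, 36, 108, 324]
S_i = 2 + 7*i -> [2, 9, 16, 23, 30]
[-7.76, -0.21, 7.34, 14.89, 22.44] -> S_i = -7.76 + 7.55*i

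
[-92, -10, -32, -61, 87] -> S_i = Random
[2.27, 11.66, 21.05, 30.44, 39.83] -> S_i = 2.27 + 9.39*i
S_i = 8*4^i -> [8, 32, 128, 512, 2048]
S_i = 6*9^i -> [6, 54, 486, 4374, 39366]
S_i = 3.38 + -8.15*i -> [3.38, -4.77, -12.92, -21.07, -29.22]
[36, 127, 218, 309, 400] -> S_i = 36 + 91*i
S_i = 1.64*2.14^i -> [1.64, 3.51, 7.51, 16.07, 34.4]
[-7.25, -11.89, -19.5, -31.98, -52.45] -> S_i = -7.25*1.64^i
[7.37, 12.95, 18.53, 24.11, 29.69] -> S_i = 7.37 + 5.58*i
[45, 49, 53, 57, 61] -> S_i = 45 + 4*i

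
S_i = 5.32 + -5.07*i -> [5.32, 0.25, -4.82, -9.89, -14.96]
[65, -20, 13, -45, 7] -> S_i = Random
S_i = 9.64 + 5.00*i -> [9.64, 14.64, 19.64, 24.64, 29.64]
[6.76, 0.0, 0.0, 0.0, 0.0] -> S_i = 6.76*0.00^i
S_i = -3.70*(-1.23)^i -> [-3.7, 4.55, -5.6, 6.89, -8.47]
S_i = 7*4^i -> [7, 28, 112, 448, 1792]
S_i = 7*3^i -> [7, 21, 63, 189, 567]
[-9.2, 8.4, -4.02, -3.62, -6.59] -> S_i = Random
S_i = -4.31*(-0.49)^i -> [-4.31, 2.11, -1.03, 0.51, -0.25]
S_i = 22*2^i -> [22, 44, 88, 176, 352]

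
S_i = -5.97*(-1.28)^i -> [-5.97, 7.64, -9.78, 12.52, -16.03]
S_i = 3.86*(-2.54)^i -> [3.86, -9.8, 24.9, -63.25, 160.67]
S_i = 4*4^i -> [4, 16, 64, 256, 1024]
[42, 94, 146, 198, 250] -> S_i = 42 + 52*i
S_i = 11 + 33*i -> [11, 44, 77, 110, 143]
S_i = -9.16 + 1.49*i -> [-9.16, -7.67, -6.18, -4.69, -3.2]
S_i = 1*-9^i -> [1, -9, 81, -729, 6561]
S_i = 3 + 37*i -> [3, 40, 77, 114, 151]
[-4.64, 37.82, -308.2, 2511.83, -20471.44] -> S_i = -4.64*(-8.15)^i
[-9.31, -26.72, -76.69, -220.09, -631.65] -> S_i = -9.31*2.87^i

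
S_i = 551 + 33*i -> [551, 584, 617, 650, 683]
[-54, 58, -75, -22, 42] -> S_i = Random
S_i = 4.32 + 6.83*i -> [4.32, 11.15, 17.98, 24.81, 31.64]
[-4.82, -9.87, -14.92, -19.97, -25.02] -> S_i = -4.82 + -5.05*i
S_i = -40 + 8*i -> [-40, -32, -24, -16, -8]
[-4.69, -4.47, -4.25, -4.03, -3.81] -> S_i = -4.69 + 0.22*i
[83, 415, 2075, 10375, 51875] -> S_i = 83*5^i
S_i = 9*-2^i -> [9, -18, 36, -72, 144]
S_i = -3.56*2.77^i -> [-3.56, -9.86, -27.32, -75.66, -209.59]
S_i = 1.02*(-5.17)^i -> [1.02, -5.27, 27.26, -140.95, 728.72]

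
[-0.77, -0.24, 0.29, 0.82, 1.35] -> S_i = -0.77 + 0.53*i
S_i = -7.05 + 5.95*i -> [-7.05, -1.1, 4.85, 10.8, 16.75]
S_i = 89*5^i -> [89, 445, 2225, 11125, 55625]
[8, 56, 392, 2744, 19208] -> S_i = 8*7^i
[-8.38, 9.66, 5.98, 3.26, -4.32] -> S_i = Random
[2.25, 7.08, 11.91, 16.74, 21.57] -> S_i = 2.25 + 4.83*i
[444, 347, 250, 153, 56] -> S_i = 444 + -97*i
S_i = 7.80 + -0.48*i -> [7.8, 7.32, 6.84, 6.36, 5.88]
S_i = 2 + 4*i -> [2, 6, 10, 14, 18]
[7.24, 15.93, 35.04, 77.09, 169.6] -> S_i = 7.24*2.20^i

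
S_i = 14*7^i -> [14, 98, 686, 4802, 33614]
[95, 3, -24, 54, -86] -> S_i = Random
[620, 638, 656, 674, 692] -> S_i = 620 + 18*i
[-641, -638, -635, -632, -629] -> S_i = -641 + 3*i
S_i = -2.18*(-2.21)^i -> [-2.18, 4.82, -10.65, 23.53, -52.0]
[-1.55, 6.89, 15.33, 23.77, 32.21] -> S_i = -1.55 + 8.44*i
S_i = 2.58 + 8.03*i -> [2.58, 10.61, 18.64, 26.67, 34.7]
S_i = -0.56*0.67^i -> [-0.56, -0.38, -0.25, -0.17, -0.11]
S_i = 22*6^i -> [22, 132, 792, 4752, 28512]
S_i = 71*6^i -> [71, 426, 2556, 15336, 92016]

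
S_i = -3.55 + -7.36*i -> [-3.55, -10.91, -18.27, -25.63, -32.99]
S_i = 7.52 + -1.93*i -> [7.52, 5.59, 3.66, 1.73, -0.2]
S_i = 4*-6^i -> [4, -24, 144, -864, 5184]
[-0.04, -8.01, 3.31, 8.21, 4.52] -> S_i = Random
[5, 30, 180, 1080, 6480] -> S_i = 5*6^i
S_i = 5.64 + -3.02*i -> [5.64, 2.62, -0.4, -3.42, -6.44]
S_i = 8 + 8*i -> [8, 16, 24, 32, 40]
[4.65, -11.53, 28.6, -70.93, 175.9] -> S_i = 4.65*(-2.48)^i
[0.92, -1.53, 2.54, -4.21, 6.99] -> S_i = 0.92*(-1.66)^i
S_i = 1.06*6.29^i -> [1.06, 6.67, 41.94, 263.79, 1659.24]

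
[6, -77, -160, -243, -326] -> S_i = 6 + -83*i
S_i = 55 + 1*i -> [55, 56, 57, 58, 59]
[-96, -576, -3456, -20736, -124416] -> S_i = -96*6^i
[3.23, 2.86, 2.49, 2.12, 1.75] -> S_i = 3.23 + -0.37*i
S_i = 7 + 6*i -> [7, 13, 19, 25, 31]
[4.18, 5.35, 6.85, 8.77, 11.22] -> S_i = 4.18*1.28^i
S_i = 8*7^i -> [8, 56, 392, 2744, 19208]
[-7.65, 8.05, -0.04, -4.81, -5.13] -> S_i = Random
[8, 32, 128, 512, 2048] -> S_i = 8*4^i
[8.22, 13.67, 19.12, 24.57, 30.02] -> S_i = 8.22 + 5.45*i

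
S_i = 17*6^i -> [17, 102, 612, 3672, 22032]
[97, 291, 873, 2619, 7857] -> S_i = 97*3^i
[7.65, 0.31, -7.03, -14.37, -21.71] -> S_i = 7.65 + -7.34*i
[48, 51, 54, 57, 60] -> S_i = 48 + 3*i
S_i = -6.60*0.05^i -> [-6.6, -0.33, -0.02, -0.0, -0.0]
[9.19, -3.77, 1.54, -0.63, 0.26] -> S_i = 9.19*(-0.41)^i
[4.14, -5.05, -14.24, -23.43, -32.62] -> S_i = 4.14 + -9.19*i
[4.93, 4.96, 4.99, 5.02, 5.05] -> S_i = 4.93 + 0.03*i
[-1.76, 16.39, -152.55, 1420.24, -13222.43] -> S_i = -1.76*(-9.31)^i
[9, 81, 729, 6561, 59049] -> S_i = 9*9^i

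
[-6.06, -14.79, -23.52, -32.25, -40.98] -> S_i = -6.06 + -8.73*i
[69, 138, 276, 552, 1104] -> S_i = 69*2^i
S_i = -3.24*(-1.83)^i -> [-3.24, 5.93, -10.85, 19.86, -36.34]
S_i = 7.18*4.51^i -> [7.18, 32.38, 146.04, 658.65, 2970.51]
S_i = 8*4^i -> [8, 32, 128, 512, 2048]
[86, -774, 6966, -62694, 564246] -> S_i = 86*-9^i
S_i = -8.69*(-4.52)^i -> [-8.69, 39.28, -177.54, 802.48, -3627.22]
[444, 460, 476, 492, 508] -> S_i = 444 + 16*i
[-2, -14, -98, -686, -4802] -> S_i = -2*7^i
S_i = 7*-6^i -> [7, -42, 252, -1512, 9072]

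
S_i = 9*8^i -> [9, 72, 576, 4608, 36864]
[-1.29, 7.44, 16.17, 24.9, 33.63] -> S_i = -1.29 + 8.73*i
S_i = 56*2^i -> [56, 112, 224, 448, 896]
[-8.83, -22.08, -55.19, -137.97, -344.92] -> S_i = -8.83*2.50^i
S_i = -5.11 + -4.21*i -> [-5.11, -9.32, -13.53, -17.74, -21.95]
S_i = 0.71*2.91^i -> [0.71, 2.07, 6.01, 17.5, 50.91]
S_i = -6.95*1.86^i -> [-6.95, -12.93, -24.04, -44.72, -83.18]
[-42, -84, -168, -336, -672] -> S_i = -42*2^i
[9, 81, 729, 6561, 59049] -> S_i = 9*9^i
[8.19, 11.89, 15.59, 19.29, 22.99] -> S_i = 8.19 + 3.70*i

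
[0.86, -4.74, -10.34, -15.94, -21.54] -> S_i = 0.86 + -5.60*i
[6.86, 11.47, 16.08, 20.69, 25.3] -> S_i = 6.86 + 4.61*i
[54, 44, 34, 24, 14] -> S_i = 54 + -10*i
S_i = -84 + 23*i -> [-84, -61, -38, -15, 8]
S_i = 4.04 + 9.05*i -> [4.04, 13.09, 22.14, 31.19, 40.24]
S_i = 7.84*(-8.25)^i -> [7.84, -64.68, 533.61, -4402.28, 36318.83]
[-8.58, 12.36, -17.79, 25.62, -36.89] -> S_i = -8.58*(-1.44)^i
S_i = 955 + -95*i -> [955, 860, 765, 670, 575]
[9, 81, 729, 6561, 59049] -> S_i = 9*9^i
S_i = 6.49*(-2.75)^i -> [6.49, -17.85, 49.08, -134.97, 371.17]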